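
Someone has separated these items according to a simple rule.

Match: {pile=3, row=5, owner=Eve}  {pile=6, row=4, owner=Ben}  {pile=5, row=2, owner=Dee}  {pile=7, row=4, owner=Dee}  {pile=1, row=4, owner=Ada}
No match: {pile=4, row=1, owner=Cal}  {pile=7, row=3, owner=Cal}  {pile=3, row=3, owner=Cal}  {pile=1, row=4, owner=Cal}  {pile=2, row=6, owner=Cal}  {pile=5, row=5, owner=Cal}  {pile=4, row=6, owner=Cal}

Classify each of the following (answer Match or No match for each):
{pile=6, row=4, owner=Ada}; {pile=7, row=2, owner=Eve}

Match, Match

A rule that fits every label: owner is not Cal — true of each 'Match' example, false of each 'No match' one.
{pile=6, row=4, owner=Ada}: owner is Ada — meets the rule, so Match. {pile=7, row=2, owner=Eve}: owner is Eve — meets the rule, so Match.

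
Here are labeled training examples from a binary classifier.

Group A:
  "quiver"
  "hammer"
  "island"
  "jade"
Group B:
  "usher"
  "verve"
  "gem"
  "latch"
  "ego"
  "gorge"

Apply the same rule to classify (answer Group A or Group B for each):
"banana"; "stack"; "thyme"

All 'Group A' examples share one property — even length — and every 'Group B' example lacks it.
"banana": Group A (length 6). "stack": Group B (length 5). "thyme": Group B (length 5).

Group A, Group B, Group B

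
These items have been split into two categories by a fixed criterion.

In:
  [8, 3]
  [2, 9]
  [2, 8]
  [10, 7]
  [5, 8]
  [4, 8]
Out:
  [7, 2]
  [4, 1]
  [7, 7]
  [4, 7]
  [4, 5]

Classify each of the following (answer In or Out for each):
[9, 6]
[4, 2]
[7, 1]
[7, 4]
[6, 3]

The simplest hypothesis consistent with all the labels is: max ≥ 8.
[9, 6] — max 9, hence In.
[4, 2] — max 4, hence Out.
[7, 1] — max 7, hence Out.
[7, 4] — max 7, hence Out.
[6, 3] — max 6, hence Out.

In, Out, Out, Out, Out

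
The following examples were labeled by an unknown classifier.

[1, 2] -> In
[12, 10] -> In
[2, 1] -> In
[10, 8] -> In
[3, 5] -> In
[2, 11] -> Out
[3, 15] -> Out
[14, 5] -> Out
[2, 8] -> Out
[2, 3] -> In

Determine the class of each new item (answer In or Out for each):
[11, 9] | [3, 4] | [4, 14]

In, In, Out

The common property of the 'In' items is: |first − second| ≤ 2. No 'Out' item has it.
[11, 9] — |11−9| = 2, hence In. [3, 4] — |3−4| = 1, hence In. [4, 14] — |4−14| = 10, hence Out.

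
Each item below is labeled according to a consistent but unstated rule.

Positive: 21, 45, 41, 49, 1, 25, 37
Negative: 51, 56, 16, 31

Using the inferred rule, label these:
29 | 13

Positive, Positive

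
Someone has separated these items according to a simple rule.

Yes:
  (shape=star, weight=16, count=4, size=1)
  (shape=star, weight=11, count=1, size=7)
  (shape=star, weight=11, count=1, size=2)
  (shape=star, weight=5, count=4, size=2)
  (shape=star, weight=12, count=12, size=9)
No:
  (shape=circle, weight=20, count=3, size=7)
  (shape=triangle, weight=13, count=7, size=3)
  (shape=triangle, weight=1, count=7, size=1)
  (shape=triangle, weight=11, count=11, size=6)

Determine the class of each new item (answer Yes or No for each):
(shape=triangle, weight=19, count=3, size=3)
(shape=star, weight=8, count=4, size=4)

No, Yes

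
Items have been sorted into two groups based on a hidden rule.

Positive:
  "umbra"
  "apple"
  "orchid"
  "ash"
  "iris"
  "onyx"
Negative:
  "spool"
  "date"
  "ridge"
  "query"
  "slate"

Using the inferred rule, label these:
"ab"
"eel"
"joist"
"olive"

Positive, Positive, Negative, Positive

Every 'Positive' example satisfies: starts with a vowel. None of the 'Negative' examples do.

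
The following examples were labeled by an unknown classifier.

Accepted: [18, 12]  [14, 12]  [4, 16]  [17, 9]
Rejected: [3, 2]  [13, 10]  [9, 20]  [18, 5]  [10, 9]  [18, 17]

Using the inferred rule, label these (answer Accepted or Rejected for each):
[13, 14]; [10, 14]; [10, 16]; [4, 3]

One predicate separates the groups cleanly: sum is even.
[13, 14] — 13+14 = 27, hence Rejected.
[10, 14] — 10+14 = 24, hence Accepted.
[10, 16] — 10+16 = 26, hence Accepted.
[4, 3] — 4+3 = 7, hence Rejected.

Rejected, Accepted, Accepted, Rejected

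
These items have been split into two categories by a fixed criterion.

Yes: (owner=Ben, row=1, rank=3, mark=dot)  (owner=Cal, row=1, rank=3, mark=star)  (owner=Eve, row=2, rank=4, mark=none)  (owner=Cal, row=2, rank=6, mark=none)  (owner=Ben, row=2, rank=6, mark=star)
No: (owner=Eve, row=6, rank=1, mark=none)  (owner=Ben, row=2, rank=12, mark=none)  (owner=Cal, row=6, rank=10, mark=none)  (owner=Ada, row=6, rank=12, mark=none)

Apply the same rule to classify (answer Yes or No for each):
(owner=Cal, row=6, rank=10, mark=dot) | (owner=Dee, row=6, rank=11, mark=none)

The simplest hypothesis consistent with all the labels is: rank ≤ 6 AND row ≤ 2.

No, No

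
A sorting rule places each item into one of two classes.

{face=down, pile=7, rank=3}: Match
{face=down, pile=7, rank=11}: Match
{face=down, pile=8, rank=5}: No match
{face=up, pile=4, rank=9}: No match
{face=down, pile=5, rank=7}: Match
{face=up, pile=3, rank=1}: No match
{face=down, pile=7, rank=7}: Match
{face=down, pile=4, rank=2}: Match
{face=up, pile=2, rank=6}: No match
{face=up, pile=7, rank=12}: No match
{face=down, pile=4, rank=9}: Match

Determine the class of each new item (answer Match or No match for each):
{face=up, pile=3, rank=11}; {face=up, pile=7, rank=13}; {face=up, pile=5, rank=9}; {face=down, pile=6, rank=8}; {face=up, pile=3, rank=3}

The rule appears to be: face is down AND pile ≤ 7.
{face=up, pile=3, rank=11} → face is up, pile = 3 → No match.
{face=up, pile=7, rank=13} → face is up, pile = 7 → No match.
{face=up, pile=5, rank=9} → face is up, pile = 5 → No match.
{face=down, pile=6, rank=8} → face is down, pile = 6 → Match.
{face=up, pile=3, rank=3} → face is up, pile = 3 → No match.

No match, No match, No match, Match, No match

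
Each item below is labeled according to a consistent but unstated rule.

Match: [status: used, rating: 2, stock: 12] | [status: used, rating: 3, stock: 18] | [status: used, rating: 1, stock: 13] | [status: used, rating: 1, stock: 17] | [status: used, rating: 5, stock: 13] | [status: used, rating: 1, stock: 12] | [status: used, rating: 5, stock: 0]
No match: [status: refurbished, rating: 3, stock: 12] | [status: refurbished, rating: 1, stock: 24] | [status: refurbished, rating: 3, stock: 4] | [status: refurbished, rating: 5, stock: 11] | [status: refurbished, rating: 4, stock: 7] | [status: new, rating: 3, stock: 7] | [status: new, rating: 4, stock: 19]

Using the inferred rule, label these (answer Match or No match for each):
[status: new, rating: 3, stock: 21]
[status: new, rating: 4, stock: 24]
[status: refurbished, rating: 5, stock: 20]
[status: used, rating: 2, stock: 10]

No match, No match, No match, Match

Comparing the two groups points to one rule — status is used.
No match: [status: new, rating: 3, stock: 21], since status is new. No match: [status: new, rating: 4, stock: 24], since status is new. No match: [status: refurbished, rating: 5, stock: 20], since status is refurbished. Match: [status: used, rating: 2, stock: 10], since status is used.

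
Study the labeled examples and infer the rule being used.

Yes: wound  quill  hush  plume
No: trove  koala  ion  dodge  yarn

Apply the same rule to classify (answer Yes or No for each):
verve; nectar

No, No

Rule: contains 'u'. This holds for each 'Yes' example and fails for each 'No' one.
No: verve, since no 'u'.
No: nectar, since no 'u'.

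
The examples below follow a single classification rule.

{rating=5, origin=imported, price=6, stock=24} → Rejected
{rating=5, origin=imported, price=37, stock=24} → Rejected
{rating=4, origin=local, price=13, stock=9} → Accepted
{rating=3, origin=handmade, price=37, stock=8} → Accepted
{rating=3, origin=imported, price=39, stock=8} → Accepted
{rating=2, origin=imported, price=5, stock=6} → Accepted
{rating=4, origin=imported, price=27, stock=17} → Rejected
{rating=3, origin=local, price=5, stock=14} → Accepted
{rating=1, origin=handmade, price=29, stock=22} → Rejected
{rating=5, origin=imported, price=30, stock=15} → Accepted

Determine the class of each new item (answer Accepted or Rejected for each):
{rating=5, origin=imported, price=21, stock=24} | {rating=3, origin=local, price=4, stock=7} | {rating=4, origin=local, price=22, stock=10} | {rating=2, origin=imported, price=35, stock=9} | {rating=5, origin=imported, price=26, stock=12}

Rejected, Accepted, Accepted, Accepted, Accepted

The pattern is that an item is 'Accepted' exactly when: stock ≤ 15.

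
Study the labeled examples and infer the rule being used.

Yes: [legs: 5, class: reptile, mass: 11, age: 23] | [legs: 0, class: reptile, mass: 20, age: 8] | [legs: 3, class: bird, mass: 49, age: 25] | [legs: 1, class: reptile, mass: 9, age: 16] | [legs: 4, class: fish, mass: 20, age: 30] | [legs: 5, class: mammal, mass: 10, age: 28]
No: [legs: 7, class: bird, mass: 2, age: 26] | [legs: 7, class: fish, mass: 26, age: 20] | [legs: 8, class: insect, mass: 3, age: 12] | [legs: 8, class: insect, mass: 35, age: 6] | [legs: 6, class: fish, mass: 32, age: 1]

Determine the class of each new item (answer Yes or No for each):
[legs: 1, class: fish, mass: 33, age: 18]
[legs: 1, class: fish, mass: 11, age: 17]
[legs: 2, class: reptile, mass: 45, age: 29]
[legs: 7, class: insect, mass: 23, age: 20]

All 'Yes' examples share one property — legs ≤ 5 — and every 'No' example lacks it.
[legs: 1, class: fish, mass: 33, age: 18]: legs = 1 — fits, so Yes. [legs: 1, class: fish, mass: 11, age: 17]: legs = 1 — fits, so Yes. [legs: 2, class: reptile, mass: 45, age: 29]: legs = 2 — fits, so Yes. [legs: 7, class: insect, mass: 23, age: 20]: legs = 7 — fails this test, so No.

Yes, Yes, Yes, No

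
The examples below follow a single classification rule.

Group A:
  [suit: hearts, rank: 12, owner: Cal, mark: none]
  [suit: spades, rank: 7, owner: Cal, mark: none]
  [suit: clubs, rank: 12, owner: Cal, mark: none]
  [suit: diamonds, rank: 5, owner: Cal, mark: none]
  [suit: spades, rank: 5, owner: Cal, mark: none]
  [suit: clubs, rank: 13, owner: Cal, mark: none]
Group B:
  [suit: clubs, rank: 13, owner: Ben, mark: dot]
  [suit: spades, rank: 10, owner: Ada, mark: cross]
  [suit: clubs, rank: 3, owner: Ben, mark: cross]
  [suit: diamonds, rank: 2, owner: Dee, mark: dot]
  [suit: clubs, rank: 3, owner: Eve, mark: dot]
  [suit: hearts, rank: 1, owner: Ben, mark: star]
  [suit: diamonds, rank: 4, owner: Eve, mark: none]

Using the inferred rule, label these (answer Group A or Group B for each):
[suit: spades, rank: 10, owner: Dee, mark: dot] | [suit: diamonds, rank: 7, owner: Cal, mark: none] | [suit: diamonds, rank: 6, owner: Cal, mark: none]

The distinguishing property — owner is Cal — holds for all the 'Group A' cases and none of the 'Group B' cases.
[suit: spades, rank: 10, owner: Dee, mark: dot] → owner is Dee → Group B. [suit: diamonds, rank: 7, owner: Cal, mark: none] → owner is Cal → Group A. [suit: diamonds, rank: 6, owner: Cal, mark: none] → owner is Cal → Group A.

Group B, Group A, Group A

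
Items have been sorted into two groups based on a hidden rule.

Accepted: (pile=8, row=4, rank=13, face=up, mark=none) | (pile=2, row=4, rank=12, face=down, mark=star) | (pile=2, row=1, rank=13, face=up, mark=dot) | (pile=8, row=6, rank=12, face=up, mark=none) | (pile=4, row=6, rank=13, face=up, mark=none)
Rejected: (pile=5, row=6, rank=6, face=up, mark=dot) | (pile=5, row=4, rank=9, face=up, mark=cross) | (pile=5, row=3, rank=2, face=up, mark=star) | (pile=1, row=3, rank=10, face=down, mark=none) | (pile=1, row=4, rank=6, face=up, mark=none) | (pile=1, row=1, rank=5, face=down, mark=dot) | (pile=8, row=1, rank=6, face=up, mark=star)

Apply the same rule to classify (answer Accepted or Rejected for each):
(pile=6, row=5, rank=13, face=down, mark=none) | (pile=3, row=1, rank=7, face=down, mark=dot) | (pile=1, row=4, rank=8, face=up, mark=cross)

The distinguishing property — rank ≥ 12 — holds for all the 'Accepted' cases and none of the 'Rejected' cases.

Accepted, Rejected, Rejected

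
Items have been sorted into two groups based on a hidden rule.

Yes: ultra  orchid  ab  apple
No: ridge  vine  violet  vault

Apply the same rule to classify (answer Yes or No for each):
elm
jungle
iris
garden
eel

Yes, No, Yes, No, Yes

The common property of the 'Yes' items is: starts with a vowel. No 'No' item has it.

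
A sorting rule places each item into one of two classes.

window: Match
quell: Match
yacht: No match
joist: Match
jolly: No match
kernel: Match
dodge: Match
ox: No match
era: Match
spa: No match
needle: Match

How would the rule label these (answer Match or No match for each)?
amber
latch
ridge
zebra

Match, No match, Match, Match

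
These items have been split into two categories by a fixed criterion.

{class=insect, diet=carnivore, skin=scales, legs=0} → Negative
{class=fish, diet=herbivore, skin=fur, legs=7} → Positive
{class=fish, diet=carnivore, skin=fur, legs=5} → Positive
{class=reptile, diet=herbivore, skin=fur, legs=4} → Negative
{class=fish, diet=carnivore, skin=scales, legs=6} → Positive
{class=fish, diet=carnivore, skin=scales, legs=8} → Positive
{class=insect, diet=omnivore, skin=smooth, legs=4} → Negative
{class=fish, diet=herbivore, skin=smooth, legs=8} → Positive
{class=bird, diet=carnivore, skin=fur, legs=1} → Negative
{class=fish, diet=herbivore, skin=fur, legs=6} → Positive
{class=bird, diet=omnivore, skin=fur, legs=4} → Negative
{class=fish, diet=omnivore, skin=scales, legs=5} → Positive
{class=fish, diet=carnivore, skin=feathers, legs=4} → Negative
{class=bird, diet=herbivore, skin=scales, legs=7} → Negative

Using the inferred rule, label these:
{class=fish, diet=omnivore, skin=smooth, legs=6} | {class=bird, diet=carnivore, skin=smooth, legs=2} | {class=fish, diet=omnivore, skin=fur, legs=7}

Positive, Negative, Positive

A rule that fits every label: class is fish AND legs ≥ 5 — true of each 'Positive' example, false of each 'Negative' one.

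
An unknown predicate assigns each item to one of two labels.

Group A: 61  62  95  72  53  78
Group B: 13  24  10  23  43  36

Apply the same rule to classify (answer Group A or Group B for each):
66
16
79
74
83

The rule appears to be: at least 53.

Group A, Group B, Group A, Group A, Group A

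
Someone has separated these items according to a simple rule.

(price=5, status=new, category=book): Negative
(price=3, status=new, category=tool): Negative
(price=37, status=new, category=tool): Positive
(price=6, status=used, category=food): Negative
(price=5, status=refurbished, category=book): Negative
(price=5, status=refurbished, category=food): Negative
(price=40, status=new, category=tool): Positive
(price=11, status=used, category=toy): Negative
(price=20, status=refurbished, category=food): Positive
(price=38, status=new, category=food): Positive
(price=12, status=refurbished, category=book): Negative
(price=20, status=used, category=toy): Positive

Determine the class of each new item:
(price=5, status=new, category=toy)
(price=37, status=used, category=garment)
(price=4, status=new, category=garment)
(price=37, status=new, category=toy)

Negative, Positive, Negative, Positive

The rule appears to be: price ≥ 20.
(price=5, status=new, category=toy): price = 5, does not pass → Negative. (price=37, status=used, category=garment): price = 37, matches → Positive. (price=4, status=new, category=garment): price = 4, does not pass → Negative. (price=37, status=new, category=toy): price = 37, matches → Positive.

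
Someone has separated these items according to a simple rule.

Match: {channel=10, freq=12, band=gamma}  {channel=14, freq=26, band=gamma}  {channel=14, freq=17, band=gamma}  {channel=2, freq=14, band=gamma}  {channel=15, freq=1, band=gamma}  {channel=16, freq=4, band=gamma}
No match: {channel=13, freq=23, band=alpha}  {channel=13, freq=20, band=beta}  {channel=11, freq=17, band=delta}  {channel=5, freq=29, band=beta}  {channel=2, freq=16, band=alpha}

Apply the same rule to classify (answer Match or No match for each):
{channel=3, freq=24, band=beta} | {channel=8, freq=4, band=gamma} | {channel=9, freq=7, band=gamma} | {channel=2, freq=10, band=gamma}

No match, Match, Match, Match

Checking candidate rules against both groups, what survives is: band is gamma.
{channel=3, freq=24, band=beta}: No match (band is beta).
{channel=8, freq=4, band=gamma}: Match (band is gamma).
{channel=9, freq=7, band=gamma}: Match (band is gamma).
{channel=2, freq=10, band=gamma}: Match (band is gamma).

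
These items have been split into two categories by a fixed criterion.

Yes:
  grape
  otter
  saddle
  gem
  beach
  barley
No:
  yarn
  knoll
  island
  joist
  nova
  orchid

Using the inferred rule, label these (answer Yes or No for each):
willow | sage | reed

A rule that fits every label: contains 'e' — true of each 'Yes' example, false of each 'No' one.

No, Yes, Yes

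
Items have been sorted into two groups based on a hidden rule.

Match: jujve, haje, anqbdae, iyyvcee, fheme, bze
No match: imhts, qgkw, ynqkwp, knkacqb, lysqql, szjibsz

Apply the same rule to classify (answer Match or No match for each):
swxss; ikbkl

No match, No match

The classifier is using: contains 'e'.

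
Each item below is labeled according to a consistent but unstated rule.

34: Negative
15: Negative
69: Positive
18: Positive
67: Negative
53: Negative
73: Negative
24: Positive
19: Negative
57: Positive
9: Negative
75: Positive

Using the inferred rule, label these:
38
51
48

Negative, Positive, Positive

The rule appears to be: multiple of 3 AND at least 18.
38: Negative (38 = 3·12 + 2, 38 ≥ 18). 51: Positive (51 = 3·17, 51 ≥ 18). 48: Positive (48 = 3·16, 48 ≥ 18).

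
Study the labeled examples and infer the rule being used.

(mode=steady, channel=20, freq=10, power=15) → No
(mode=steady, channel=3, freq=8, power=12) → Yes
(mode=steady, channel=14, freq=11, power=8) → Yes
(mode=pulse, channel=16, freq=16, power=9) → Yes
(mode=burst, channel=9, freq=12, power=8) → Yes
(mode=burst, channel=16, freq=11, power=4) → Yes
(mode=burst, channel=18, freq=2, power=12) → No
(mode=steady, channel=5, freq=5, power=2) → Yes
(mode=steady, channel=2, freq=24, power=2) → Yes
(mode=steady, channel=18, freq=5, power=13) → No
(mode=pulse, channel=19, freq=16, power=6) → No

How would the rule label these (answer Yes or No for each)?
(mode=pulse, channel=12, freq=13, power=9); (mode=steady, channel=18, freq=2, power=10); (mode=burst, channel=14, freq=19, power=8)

Yes, No, Yes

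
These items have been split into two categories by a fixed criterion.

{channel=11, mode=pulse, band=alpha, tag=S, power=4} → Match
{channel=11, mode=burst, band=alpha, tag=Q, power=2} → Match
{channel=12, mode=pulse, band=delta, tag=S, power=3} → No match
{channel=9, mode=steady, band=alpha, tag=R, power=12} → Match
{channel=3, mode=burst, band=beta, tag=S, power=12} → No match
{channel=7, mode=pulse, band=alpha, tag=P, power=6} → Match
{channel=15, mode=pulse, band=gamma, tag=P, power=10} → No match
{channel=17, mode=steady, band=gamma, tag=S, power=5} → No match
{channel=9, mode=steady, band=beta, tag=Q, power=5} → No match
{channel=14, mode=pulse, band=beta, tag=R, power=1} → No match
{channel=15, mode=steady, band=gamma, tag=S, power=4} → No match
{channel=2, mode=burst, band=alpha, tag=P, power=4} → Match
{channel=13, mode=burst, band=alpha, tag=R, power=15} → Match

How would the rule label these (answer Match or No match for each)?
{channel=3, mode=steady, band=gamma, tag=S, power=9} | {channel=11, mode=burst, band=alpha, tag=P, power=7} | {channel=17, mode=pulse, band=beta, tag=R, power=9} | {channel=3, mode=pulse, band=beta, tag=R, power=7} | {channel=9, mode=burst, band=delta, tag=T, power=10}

The rule appears to be: band is alpha.
{channel=3, mode=steady, band=gamma, tag=S, power=9}: No match (band is gamma). {channel=11, mode=burst, band=alpha, tag=P, power=7}: Match (band is alpha). {channel=17, mode=pulse, band=beta, tag=R, power=9}: No match (band is beta). {channel=3, mode=pulse, band=beta, tag=R, power=7}: No match (band is beta). {channel=9, mode=burst, band=delta, tag=T, power=10}: No match (band is delta).

No match, Match, No match, No match, No match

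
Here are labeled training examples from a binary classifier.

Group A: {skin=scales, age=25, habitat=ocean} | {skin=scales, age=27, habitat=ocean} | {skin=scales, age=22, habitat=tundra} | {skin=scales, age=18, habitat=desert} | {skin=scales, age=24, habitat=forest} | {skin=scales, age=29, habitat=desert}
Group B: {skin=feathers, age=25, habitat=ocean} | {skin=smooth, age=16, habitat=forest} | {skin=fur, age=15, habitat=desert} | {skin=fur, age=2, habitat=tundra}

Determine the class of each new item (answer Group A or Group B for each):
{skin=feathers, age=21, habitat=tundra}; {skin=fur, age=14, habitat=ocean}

Group B, Group B

The classifier is using: skin is scales.
{skin=feathers, age=21, habitat=tundra}: skin is feathers, does not pass → Group B. {skin=fur, age=14, habitat=ocean}: skin is fur, does not pass → Group B.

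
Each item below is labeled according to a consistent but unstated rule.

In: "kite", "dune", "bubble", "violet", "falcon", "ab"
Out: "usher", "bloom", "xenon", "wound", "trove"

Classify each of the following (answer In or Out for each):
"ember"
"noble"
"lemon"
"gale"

Out, Out, Out, In

All 'In' examples share one property — even length — and every 'Out' example lacks it.
Out: "ember", since length 5. Out: "noble", since length 5. Out: "lemon", since length 5. In: "gale", since length 4.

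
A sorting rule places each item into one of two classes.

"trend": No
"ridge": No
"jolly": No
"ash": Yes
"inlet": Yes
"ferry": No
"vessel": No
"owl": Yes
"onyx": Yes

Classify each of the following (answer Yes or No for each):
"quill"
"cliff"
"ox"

No, No, Yes

The distinguishing property — starts with a vowel — holds for all the 'Yes' cases and none of the 'No' cases.
"quill": starts with 'q' — does not fit, so No. "cliff": starts with 'c' — does not fit, so No. "ox": starts with 'o' — matches, so Yes.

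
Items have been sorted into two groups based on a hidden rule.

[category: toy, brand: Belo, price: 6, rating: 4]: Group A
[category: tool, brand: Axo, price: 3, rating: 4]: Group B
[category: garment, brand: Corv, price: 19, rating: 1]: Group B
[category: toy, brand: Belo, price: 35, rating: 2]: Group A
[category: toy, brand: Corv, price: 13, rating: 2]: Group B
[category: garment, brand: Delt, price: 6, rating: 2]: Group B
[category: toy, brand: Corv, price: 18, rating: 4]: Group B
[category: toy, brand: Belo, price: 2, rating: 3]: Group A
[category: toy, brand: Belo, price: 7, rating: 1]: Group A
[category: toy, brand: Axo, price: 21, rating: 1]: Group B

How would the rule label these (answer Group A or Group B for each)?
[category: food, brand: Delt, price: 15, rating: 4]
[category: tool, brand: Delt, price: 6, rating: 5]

Rule: brand is Belo. This holds for each 'Group A' example and fails for each 'Group B' one.
[category: food, brand: Delt, price: 15, rating: 4]: Group B (brand is Delt).
[category: tool, brand: Delt, price: 6, rating: 5]: Group B (brand is Delt).

Group B, Group B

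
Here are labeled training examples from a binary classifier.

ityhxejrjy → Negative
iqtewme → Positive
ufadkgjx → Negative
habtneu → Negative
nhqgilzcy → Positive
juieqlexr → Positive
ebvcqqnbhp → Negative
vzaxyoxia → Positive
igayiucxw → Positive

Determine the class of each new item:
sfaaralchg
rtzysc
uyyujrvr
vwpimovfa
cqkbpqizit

Negative, Negative, Negative, Positive, Negative

'Positive' ⟺ odd length AND contains 'i'.
Negative: sfaaralchg, since length 10, no 'i'. Negative: rtzysc, since length 6, no 'i'. Negative: uyyujrvr, since length 8, no 'i'. Positive: vwpimovfa, since length 9, has 'i'. Negative: cqkbpqizit, since length 10, has 'i'.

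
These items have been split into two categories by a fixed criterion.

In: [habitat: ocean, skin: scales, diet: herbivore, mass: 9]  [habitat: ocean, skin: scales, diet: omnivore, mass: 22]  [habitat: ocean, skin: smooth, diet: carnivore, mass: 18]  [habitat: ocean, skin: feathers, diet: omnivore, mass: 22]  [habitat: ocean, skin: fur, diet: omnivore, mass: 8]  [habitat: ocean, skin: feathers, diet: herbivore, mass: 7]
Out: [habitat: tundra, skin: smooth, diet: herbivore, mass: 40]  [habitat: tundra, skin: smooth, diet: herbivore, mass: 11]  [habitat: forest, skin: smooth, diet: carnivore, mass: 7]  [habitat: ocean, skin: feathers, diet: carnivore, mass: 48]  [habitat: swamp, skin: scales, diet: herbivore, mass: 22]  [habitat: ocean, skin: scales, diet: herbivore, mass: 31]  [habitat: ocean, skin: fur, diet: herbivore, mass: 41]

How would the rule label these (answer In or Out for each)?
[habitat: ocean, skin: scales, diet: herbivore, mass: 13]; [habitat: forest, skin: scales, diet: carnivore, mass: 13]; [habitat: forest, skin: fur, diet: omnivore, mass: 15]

In, Out, Out

The classifier is using: habitat is ocean AND mass ≤ 22.
[habitat: ocean, skin: scales, diet: herbivore, mass: 13]: In (habitat is ocean, mass = 13).
[habitat: forest, skin: scales, diet: carnivore, mass: 13]: Out (habitat is forest, mass = 13).
[habitat: forest, skin: fur, diet: omnivore, mass: 15]: Out (habitat is forest, mass = 15).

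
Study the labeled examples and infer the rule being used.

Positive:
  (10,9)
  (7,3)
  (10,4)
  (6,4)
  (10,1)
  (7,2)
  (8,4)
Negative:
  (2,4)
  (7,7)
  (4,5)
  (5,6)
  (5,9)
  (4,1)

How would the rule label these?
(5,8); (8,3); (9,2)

Negative, Positive, Positive

A rule that fits every label: first > second AND sum ≥ 6 — true of each 'Positive' example, false of each 'Negative' one.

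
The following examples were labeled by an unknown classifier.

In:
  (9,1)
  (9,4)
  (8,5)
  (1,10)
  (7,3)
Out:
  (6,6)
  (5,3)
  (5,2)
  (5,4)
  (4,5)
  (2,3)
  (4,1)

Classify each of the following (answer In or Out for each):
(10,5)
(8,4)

In, In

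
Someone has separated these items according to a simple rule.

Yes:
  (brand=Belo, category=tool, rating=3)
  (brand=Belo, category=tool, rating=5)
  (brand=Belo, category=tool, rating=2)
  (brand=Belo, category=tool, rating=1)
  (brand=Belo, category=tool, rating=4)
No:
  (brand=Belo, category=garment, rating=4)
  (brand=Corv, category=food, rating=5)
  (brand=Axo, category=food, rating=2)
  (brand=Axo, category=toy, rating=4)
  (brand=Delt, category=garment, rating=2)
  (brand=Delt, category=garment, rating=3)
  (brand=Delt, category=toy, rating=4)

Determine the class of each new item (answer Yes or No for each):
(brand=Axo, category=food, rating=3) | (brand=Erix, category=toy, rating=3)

No, No

Rule: category is tool. This holds for each 'Yes' example and fails for each 'No' one.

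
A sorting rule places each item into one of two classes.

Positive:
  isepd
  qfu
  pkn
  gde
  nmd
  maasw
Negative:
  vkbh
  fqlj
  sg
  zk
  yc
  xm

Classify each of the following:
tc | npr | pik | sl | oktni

The simplest hypothesis consistent with all the labels is: odd length.

Negative, Positive, Positive, Negative, Positive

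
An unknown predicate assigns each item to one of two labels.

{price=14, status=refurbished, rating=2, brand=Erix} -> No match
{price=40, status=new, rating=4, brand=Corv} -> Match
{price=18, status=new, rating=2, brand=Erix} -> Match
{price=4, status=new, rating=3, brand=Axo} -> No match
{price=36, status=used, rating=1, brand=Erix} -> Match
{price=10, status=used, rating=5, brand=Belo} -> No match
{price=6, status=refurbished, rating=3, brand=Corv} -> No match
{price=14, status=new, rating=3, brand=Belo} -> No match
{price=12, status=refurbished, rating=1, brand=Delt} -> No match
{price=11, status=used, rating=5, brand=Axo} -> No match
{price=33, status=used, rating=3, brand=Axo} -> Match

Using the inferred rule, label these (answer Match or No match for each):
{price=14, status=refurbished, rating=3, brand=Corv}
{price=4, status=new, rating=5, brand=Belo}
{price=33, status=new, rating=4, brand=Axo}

'Match' ⟺ price ≥ 18.
{price=14, status=refurbished, rating=3, brand=Corv}: No match (price = 14).
{price=4, status=new, rating=5, brand=Belo}: No match (price = 4).
{price=33, status=new, rating=4, brand=Axo}: Match (price = 33).

No match, No match, Match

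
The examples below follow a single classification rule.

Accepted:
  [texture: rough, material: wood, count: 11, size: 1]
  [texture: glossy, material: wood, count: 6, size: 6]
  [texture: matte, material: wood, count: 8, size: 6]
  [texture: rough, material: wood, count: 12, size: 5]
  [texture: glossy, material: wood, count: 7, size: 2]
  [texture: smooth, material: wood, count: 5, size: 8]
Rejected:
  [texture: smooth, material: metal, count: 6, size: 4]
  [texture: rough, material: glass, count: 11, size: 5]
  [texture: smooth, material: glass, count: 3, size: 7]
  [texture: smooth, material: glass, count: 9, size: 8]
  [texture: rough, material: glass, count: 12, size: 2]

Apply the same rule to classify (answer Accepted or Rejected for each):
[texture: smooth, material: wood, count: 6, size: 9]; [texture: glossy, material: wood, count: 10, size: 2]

Accepted, Accepted

Comparing the two groups points to one rule — material is wood.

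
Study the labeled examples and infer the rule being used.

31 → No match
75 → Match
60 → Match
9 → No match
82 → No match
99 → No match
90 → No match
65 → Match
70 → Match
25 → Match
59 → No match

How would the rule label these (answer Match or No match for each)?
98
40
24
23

The distinguishing property — multiple of 5 AND at most 75 — holds for all the 'Match' cases and none of the 'No match' cases.
98: 98 = 5·19 + 3, 98 > 75, fails this test → No match.
40: 40 = 5·8, 40 ≤ 75, has this property → Match.
24: 24 = 5·4 + 4, 24 ≤ 75, fails this test → No match.
23: 23 = 5·4 + 3, 23 ≤ 75, fails this test → No match.

No match, Match, No match, No match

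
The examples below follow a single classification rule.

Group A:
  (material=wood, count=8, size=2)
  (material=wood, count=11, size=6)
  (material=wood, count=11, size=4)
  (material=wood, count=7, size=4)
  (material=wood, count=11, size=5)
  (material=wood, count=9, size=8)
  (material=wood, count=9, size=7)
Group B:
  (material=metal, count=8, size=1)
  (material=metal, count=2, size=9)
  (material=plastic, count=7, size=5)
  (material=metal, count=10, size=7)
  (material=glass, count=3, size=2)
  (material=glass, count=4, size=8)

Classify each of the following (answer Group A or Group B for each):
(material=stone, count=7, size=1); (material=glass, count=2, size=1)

Group B, Group B

The rule appears to be: material is wood.
(material=stone, count=7, size=1): Group B (material is stone).
(material=glass, count=2, size=1): Group B (material is glass).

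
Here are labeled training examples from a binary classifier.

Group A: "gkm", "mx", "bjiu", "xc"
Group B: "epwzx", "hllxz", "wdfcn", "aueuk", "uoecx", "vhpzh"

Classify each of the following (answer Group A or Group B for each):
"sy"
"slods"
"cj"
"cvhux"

Group A, Group B, Group A, Group B

The classifier is using: length ≤ 4.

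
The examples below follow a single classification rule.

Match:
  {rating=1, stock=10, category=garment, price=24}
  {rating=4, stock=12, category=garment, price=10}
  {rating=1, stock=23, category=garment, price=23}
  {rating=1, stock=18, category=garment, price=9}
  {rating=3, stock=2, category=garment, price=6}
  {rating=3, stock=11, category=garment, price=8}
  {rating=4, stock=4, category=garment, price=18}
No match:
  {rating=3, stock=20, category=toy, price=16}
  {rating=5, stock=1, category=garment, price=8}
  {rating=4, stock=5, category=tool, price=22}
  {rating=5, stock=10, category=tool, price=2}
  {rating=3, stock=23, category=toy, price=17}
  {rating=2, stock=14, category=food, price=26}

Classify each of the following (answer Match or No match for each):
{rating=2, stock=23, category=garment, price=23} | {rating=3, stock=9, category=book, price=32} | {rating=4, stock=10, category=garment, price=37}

Match, No match, Match

A rule that fits every label: category is garment AND stock ≥ 2 — true of each 'Match' example, false of each 'No match' one.
{rating=2, stock=23, category=garment, price=23} → category is garment, stock = 23 → Match.
{rating=3, stock=9, category=book, price=32} → category is book, stock = 9 → No match.
{rating=4, stock=10, category=garment, price=37} → category is garment, stock = 10 → Match.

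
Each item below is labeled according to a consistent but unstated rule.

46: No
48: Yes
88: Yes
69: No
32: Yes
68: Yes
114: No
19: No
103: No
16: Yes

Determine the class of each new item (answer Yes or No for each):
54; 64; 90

The common property of the 'Yes' items is: multiple of 4. No 'No' item has it.

No, Yes, No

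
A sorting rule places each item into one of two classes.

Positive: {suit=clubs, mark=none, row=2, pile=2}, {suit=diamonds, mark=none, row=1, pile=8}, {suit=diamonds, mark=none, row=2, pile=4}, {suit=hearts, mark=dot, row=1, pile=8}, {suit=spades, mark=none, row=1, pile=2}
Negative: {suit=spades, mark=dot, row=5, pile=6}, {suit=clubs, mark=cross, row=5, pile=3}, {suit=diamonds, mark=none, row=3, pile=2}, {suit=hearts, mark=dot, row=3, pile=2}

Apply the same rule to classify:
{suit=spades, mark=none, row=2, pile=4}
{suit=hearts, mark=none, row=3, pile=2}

'Positive' ⟺ row ≤ 2.
{suit=spades, mark=none, row=2, pile=4} — row = 2, hence Positive.
{suit=hearts, mark=none, row=3, pile=2} — row = 3, hence Negative.

Positive, Negative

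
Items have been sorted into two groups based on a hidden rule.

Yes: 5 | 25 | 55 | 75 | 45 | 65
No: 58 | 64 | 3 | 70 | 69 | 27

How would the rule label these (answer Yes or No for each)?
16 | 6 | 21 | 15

No, No, No, Yes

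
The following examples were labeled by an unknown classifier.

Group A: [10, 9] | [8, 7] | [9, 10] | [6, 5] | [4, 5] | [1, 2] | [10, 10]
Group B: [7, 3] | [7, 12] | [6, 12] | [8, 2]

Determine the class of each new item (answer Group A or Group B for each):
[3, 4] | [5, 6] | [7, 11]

All 'Group A' examples share one property — |first − second| ≤ 1 — and every 'Group B' example lacks it.

Group A, Group A, Group B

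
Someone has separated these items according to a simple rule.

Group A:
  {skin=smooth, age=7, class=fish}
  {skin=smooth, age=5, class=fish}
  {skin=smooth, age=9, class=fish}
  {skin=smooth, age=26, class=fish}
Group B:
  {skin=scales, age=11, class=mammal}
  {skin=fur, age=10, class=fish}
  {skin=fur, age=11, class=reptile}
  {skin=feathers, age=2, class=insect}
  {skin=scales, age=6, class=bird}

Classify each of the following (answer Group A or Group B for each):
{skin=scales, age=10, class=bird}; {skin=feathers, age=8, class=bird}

Every 'Group A' example satisfies: skin is smooth. None of the 'Group B' examples do.

Group B, Group B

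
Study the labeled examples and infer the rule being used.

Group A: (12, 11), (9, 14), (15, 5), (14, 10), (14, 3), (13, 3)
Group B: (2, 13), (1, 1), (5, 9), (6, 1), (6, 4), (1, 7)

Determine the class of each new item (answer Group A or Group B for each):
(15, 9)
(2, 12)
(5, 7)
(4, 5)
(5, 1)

Group A, Group B, Group B, Group B, Group B

The pattern is that an item is 'Group A' exactly when: sum ≥ 16.
Group A: (15, 9), since 15+9 = 24.
Group B: (2, 12), since 2+12 = 14.
Group B: (5, 7), since 5+7 = 12.
Group B: (4, 5), since 4+5 = 9.
Group B: (5, 1), since 5+1 = 6.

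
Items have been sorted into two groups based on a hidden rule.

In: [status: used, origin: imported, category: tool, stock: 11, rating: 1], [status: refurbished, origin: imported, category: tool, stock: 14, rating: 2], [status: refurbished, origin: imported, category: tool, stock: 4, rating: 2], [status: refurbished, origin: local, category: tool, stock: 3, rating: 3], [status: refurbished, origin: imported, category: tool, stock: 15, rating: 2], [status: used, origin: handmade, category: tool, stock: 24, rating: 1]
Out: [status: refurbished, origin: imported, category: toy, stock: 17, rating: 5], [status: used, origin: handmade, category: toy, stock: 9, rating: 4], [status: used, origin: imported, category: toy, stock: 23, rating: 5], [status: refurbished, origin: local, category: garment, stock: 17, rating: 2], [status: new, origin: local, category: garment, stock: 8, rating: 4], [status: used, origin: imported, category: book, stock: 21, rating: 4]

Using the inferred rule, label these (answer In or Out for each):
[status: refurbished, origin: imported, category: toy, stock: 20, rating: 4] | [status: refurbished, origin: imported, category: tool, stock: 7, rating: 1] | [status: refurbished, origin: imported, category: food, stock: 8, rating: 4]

Out, In, Out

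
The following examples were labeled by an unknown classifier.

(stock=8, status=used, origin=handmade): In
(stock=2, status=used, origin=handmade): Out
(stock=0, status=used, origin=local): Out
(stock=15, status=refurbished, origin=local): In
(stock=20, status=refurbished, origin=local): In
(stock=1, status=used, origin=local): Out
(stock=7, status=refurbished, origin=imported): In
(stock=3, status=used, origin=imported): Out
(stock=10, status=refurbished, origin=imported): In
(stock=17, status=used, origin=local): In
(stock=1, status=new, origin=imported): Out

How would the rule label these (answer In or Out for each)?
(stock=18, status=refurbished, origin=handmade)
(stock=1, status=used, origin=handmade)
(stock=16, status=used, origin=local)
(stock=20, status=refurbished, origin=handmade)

In, Out, In, In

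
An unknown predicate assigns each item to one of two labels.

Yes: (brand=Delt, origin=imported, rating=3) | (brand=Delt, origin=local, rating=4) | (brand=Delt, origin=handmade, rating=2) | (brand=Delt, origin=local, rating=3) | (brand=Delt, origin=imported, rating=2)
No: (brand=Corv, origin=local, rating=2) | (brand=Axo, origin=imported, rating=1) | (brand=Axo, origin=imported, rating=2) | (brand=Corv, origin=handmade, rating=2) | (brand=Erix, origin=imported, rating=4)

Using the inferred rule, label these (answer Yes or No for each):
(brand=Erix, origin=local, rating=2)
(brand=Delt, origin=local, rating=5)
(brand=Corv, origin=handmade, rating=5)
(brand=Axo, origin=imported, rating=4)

No, Yes, No, No

Looking at the examples, the only property every 'Yes' case has and every 'No' case lacks is: brand is Delt.
(brand=Erix, origin=local, rating=2): No (brand is Erix).
(brand=Delt, origin=local, rating=5): Yes (brand is Delt).
(brand=Corv, origin=handmade, rating=5): No (brand is Corv).
(brand=Axo, origin=imported, rating=4): No (brand is Axo).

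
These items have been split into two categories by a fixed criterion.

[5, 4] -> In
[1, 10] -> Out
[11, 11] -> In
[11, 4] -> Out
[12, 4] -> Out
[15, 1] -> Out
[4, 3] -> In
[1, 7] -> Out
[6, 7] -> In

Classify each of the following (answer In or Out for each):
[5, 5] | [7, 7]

In, In

Every 'In' example satisfies: |first − second| ≤ 1. None of the 'Out' examples do.
[5, 5] — |5−5| = 0, hence In.
[7, 7] — |7−7| = 0, hence In.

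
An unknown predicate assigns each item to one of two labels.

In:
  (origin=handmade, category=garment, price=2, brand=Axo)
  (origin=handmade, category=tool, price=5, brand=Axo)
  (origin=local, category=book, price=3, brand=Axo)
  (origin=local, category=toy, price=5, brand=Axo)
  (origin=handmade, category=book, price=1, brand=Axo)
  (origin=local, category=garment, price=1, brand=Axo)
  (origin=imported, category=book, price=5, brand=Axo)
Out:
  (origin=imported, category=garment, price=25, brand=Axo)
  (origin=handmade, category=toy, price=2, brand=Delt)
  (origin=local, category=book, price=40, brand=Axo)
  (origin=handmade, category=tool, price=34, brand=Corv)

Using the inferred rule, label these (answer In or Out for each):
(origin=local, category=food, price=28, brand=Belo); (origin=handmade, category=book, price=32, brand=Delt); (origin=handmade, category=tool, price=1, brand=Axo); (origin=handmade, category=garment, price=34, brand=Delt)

The common property of the 'In' items is: brand is Axo AND price ≤ 5. No 'Out' item has it.
Out: (origin=local, category=food, price=28, brand=Belo), since brand is Belo, price = 28.
Out: (origin=handmade, category=book, price=32, brand=Delt), since brand is Delt, price = 32.
In: (origin=handmade, category=tool, price=1, brand=Axo), since brand is Axo, price = 1.
Out: (origin=handmade, category=garment, price=34, brand=Delt), since brand is Delt, price = 34.

Out, Out, In, Out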